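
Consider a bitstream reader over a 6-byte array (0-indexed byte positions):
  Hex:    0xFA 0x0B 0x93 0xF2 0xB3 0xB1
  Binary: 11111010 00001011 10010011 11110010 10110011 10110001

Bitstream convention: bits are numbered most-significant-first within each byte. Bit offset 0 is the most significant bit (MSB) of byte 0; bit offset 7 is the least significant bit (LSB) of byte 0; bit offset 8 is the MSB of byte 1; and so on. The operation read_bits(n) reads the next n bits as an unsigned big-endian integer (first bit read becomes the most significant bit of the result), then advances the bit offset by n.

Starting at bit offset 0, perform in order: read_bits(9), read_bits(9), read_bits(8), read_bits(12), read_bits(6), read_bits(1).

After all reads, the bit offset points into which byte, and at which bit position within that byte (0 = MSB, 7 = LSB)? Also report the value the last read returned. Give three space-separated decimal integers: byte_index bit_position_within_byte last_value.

Read 1: bits[0:9] width=9 -> value=500 (bin 111110100); offset now 9 = byte 1 bit 1; 39 bits remain
Read 2: bits[9:18] width=9 -> value=46 (bin 000101110); offset now 18 = byte 2 bit 2; 30 bits remain
Read 3: bits[18:26] width=8 -> value=79 (bin 01001111); offset now 26 = byte 3 bit 2; 22 bits remain
Read 4: bits[26:38] width=12 -> value=3244 (bin 110010101100); offset now 38 = byte 4 bit 6; 10 bits remain
Read 5: bits[38:44] width=6 -> value=59 (bin 111011); offset now 44 = byte 5 bit 4; 4 bits remain
Read 6: bits[44:45] width=1 -> value=0 (bin 0); offset now 45 = byte 5 bit 5; 3 bits remain

Answer: 5 5 0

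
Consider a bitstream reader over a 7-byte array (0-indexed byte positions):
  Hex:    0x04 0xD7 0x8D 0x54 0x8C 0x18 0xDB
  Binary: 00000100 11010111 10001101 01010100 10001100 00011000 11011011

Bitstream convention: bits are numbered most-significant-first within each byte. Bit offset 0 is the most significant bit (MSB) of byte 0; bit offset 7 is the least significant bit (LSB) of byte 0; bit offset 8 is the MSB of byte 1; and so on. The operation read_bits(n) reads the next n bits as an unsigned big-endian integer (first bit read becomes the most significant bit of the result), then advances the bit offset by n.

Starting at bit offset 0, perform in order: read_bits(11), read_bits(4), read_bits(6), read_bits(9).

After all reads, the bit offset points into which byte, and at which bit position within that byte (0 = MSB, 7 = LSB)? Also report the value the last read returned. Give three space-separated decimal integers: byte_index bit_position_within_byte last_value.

Read 1: bits[0:11] width=11 -> value=38 (bin 00000100110); offset now 11 = byte 1 bit 3; 45 bits remain
Read 2: bits[11:15] width=4 -> value=11 (bin 1011); offset now 15 = byte 1 bit 7; 41 bits remain
Read 3: bits[15:21] width=6 -> value=49 (bin 110001); offset now 21 = byte 2 bit 5; 35 bits remain
Read 4: bits[21:30] width=9 -> value=341 (bin 101010101); offset now 30 = byte 3 bit 6; 26 bits remain

Answer: 3 6 341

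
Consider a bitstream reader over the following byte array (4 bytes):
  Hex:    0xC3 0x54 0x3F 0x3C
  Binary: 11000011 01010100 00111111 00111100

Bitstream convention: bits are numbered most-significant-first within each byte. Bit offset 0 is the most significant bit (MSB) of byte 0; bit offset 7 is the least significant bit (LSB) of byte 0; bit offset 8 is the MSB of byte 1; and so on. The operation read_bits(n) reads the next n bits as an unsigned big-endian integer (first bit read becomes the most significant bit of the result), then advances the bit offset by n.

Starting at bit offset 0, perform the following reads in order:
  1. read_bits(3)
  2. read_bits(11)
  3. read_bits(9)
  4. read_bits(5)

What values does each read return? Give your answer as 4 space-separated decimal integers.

Read 1: bits[0:3] width=3 -> value=6 (bin 110); offset now 3 = byte 0 bit 3; 29 bits remain
Read 2: bits[3:14] width=11 -> value=213 (bin 00011010101); offset now 14 = byte 1 bit 6; 18 bits remain
Read 3: bits[14:23] width=9 -> value=31 (bin 000011111); offset now 23 = byte 2 bit 7; 9 bits remain
Read 4: bits[23:28] width=5 -> value=19 (bin 10011); offset now 28 = byte 3 bit 4; 4 bits remain

Answer: 6 213 31 19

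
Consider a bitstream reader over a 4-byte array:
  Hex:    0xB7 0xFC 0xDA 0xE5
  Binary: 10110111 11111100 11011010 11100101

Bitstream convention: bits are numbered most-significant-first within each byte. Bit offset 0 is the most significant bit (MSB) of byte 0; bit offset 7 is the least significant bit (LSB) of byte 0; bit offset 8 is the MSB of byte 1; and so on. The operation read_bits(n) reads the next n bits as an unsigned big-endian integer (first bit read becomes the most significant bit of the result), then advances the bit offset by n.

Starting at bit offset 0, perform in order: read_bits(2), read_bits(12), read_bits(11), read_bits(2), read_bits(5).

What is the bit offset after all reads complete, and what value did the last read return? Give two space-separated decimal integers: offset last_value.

Answer: 32 5

Derivation:
Read 1: bits[0:2] width=2 -> value=2 (bin 10); offset now 2 = byte 0 bit 2; 30 bits remain
Read 2: bits[2:14] width=12 -> value=3583 (bin 110111111111); offset now 14 = byte 1 bit 6; 18 bits remain
Read 3: bits[14:25] width=11 -> value=437 (bin 00110110101); offset now 25 = byte 3 bit 1; 7 bits remain
Read 4: bits[25:27] width=2 -> value=3 (bin 11); offset now 27 = byte 3 bit 3; 5 bits remain
Read 5: bits[27:32] width=5 -> value=5 (bin 00101); offset now 32 = byte 4 bit 0; 0 bits remain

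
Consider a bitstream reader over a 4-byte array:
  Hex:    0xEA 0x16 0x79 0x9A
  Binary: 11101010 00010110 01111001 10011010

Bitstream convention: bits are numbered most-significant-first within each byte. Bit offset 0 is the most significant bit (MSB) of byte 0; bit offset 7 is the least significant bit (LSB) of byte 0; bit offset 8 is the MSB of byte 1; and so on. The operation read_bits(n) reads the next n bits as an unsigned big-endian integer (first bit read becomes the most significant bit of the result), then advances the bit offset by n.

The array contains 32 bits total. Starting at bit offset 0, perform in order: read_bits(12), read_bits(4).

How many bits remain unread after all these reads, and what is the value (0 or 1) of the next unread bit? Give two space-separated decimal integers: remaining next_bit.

Read 1: bits[0:12] width=12 -> value=3745 (bin 111010100001); offset now 12 = byte 1 bit 4; 20 bits remain
Read 2: bits[12:16] width=4 -> value=6 (bin 0110); offset now 16 = byte 2 bit 0; 16 bits remain

Answer: 16 0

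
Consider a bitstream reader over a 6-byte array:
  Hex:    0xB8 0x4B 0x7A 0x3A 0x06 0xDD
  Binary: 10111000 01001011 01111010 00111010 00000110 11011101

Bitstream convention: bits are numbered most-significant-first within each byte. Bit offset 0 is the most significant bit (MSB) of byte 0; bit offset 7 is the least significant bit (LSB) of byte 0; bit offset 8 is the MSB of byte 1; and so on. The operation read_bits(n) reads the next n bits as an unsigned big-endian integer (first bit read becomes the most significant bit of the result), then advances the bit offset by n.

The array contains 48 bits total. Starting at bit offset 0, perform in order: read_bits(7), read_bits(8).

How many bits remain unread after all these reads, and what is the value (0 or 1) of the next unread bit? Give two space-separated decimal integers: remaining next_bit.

Answer: 33 1

Derivation:
Read 1: bits[0:7] width=7 -> value=92 (bin 1011100); offset now 7 = byte 0 bit 7; 41 bits remain
Read 2: bits[7:15] width=8 -> value=37 (bin 00100101); offset now 15 = byte 1 bit 7; 33 bits remain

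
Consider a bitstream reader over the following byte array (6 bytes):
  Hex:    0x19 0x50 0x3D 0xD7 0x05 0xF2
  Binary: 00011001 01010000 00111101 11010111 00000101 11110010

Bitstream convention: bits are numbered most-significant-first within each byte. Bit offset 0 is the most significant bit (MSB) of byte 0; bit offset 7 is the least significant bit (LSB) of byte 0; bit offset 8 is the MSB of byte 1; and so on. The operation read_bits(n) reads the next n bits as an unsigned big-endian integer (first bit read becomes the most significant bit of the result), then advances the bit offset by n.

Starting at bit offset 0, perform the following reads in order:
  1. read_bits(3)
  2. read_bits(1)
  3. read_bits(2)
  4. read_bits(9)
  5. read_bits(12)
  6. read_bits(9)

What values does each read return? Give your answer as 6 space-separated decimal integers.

Read 1: bits[0:3] width=3 -> value=0 (bin 000); offset now 3 = byte 0 bit 3; 45 bits remain
Read 2: bits[3:4] width=1 -> value=1 (bin 1); offset now 4 = byte 0 bit 4; 44 bits remain
Read 3: bits[4:6] width=2 -> value=2 (bin 10); offset now 6 = byte 0 bit 6; 42 bits remain
Read 4: bits[6:15] width=9 -> value=168 (bin 010101000); offset now 15 = byte 1 bit 7; 33 bits remain
Read 5: bits[15:27] width=12 -> value=494 (bin 000111101110); offset now 27 = byte 3 bit 3; 21 bits remain
Read 6: bits[27:36] width=9 -> value=368 (bin 101110000); offset now 36 = byte 4 bit 4; 12 bits remain

Answer: 0 1 2 168 494 368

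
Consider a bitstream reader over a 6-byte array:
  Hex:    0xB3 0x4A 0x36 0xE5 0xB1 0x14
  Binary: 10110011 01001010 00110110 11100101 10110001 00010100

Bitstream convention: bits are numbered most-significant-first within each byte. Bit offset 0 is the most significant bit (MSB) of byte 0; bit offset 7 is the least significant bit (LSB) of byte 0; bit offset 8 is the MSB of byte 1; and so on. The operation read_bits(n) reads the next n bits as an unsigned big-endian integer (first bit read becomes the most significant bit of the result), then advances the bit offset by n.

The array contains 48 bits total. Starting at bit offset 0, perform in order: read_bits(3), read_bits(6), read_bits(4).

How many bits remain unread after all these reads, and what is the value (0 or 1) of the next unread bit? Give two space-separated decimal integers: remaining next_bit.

Answer: 35 0

Derivation:
Read 1: bits[0:3] width=3 -> value=5 (bin 101); offset now 3 = byte 0 bit 3; 45 bits remain
Read 2: bits[3:9] width=6 -> value=38 (bin 100110); offset now 9 = byte 1 bit 1; 39 bits remain
Read 3: bits[9:13] width=4 -> value=9 (bin 1001); offset now 13 = byte 1 bit 5; 35 bits remain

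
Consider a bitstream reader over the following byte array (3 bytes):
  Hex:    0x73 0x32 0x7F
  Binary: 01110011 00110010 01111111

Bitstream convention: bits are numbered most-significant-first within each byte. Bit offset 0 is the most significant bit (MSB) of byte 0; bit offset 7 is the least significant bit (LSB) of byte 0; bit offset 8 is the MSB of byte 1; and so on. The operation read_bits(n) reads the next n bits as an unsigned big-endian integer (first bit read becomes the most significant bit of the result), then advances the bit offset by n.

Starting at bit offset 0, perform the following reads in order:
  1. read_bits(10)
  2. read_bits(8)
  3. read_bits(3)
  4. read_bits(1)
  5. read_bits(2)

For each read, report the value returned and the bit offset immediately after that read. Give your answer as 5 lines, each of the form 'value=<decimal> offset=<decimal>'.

Read 1: bits[0:10] width=10 -> value=460 (bin 0111001100); offset now 10 = byte 1 bit 2; 14 bits remain
Read 2: bits[10:18] width=8 -> value=201 (bin 11001001); offset now 18 = byte 2 bit 2; 6 bits remain
Read 3: bits[18:21] width=3 -> value=7 (bin 111); offset now 21 = byte 2 bit 5; 3 bits remain
Read 4: bits[21:22] width=1 -> value=1 (bin 1); offset now 22 = byte 2 bit 6; 2 bits remain
Read 5: bits[22:24] width=2 -> value=3 (bin 11); offset now 24 = byte 3 bit 0; 0 bits remain

Answer: value=460 offset=10
value=201 offset=18
value=7 offset=21
value=1 offset=22
value=3 offset=24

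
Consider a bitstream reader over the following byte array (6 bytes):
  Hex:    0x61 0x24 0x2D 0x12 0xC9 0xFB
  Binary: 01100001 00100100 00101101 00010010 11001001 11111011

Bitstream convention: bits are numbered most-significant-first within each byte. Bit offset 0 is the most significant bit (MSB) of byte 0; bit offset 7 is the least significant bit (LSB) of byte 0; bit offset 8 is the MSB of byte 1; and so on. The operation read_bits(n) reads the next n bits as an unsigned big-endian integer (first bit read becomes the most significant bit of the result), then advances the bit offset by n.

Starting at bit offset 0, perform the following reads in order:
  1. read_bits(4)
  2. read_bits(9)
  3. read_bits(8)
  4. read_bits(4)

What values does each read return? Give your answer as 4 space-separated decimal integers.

Read 1: bits[0:4] width=4 -> value=6 (bin 0110); offset now 4 = byte 0 bit 4; 44 bits remain
Read 2: bits[4:13] width=9 -> value=36 (bin 000100100); offset now 13 = byte 1 bit 5; 35 bits remain
Read 3: bits[13:21] width=8 -> value=133 (bin 10000101); offset now 21 = byte 2 bit 5; 27 bits remain
Read 4: bits[21:25] width=4 -> value=10 (bin 1010); offset now 25 = byte 3 bit 1; 23 bits remain

Answer: 6 36 133 10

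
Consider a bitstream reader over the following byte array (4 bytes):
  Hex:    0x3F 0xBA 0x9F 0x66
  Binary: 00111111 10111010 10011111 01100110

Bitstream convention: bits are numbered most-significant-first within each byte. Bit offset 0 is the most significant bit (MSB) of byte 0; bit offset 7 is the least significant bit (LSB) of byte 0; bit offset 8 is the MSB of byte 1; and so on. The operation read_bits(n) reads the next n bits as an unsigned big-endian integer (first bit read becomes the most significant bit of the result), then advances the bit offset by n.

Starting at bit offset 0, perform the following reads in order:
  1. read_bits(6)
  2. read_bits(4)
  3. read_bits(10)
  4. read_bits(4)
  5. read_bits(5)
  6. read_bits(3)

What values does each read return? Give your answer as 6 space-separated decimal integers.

Read 1: bits[0:6] width=6 -> value=15 (bin 001111); offset now 6 = byte 0 bit 6; 26 bits remain
Read 2: bits[6:10] width=4 -> value=14 (bin 1110); offset now 10 = byte 1 bit 2; 22 bits remain
Read 3: bits[10:20] width=10 -> value=937 (bin 1110101001); offset now 20 = byte 2 bit 4; 12 bits remain
Read 4: bits[20:24] width=4 -> value=15 (bin 1111); offset now 24 = byte 3 bit 0; 8 bits remain
Read 5: bits[24:29] width=5 -> value=12 (bin 01100); offset now 29 = byte 3 bit 5; 3 bits remain
Read 6: bits[29:32] width=3 -> value=6 (bin 110); offset now 32 = byte 4 bit 0; 0 bits remain

Answer: 15 14 937 15 12 6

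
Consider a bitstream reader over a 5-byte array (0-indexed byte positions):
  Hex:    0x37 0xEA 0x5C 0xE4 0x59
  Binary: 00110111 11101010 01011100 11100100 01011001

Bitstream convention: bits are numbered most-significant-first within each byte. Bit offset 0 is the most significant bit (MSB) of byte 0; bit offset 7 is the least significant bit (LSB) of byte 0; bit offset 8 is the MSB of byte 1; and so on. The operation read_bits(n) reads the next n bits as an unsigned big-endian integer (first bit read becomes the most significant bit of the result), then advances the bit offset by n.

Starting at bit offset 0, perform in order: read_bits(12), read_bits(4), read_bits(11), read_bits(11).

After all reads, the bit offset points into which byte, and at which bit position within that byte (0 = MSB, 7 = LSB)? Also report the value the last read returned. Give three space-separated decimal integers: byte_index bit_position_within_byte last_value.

Answer: 4 6 278

Derivation:
Read 1: bits[0:12] width=12 -> value=894 (bin 001101111110); offset now 12 = byte 1 bit 4; 28 bits remain
Read 2: bits[12:16] width=4 -> value=10 (bin 1010); offset now 16 = byte 2 bit 0; 24 bits remain
Read 3: bits[16:27] width=11 -> value=743 (bin 01011100111); offset now 27 = byte 3 bit 3; 13 bits remain
Read 4: bits[27:38] width=11 -> value=278 (bin 00100010110); offset now 38 = byte 4 bit 6; 2 bits remain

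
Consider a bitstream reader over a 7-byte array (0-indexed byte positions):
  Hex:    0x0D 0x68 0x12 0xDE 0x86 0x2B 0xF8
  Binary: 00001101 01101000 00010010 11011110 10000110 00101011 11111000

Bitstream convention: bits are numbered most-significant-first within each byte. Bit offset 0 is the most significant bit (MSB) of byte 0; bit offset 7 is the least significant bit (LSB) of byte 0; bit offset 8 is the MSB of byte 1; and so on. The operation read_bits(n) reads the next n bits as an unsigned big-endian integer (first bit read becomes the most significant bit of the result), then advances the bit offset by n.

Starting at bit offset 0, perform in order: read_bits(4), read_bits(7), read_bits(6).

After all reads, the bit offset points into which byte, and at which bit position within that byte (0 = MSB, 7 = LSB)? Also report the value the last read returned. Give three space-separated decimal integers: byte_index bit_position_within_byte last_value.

Read 1: bits[0:4] width=4 -> value=0 (bin 0000); offset now 4 = byte 0 bit 4; 52 bits remain
Read 2: bits[4:11] width=7 -> value=107 (bin 1101011); offset now 11 = byte 1 bit 3; 45 bits remain
Read 3: bits[11:17] width=6 -> value=16 (bin 010000); offset now 17 = byte 2 bit 1; 39 bits remain

Answer: 2 1 16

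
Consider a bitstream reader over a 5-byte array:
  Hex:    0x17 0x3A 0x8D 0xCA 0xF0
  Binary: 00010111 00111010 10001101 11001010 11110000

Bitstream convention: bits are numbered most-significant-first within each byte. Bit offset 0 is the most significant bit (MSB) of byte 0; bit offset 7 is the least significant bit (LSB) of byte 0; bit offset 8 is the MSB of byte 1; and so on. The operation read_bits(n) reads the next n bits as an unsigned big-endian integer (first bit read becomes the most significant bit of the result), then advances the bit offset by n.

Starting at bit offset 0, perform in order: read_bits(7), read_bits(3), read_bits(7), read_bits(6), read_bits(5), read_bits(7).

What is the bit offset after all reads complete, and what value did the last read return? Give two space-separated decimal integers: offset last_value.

Read 1: bits[0:7] width=7 -> value=11 (bin 0001011); offset now 7 = byte 0 bit 7; 33 bits remain
Read 2: bits[7:10] width=3 -> value=4 (bin 100); offset now 10 = byte 1 bit 2; 30 bits remain
Read 3: bits[10:17] width=7 -> value=117 (bin 1110101); offset now 17 = byte 2 bit 1; 23 bits remain
Read 4: bits[17:23] width=6 -> value=6 (bin 000110); offset now 23 = byte 2 bit 7; 17 bits remain
Read 5: bits[23:28] width=5 -> value=28 (bin 11100); offset now 28 = byte 3 bit 4; 12 bits remain
Read 6: bits[28:35] width=7 -> value=87 (bin 1010111); offset now 35 = byte 4 bit 3; 5 bits remain

Answer: 35 87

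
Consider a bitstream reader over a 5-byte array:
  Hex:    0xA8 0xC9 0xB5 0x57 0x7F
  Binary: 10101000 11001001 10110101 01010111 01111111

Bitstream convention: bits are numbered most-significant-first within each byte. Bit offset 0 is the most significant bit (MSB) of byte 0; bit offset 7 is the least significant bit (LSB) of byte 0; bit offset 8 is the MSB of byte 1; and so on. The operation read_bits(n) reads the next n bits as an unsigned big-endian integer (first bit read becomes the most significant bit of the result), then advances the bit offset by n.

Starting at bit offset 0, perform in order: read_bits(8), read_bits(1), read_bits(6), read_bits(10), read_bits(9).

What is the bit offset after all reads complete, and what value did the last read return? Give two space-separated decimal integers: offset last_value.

Answer: 34 349

Derivation:
Read 1: bits[0:8] width=8 -> value=168 (bin 10101000); offset now 8 = byte 1 bit 0; 32 bits remain
Read 2: bits[8:9] width=1 -> value=1 (bin 1); offset now 9 = byte 1 bit 1; 31 bits remain
Read 3: bits[9:15] width=6 -> value=36 (bin 100100); offset now 15 = byte 1 bit 7; 25 bits remain
Read 4: bits[15:25] width=10 -> value=874 (bin 1101101010); offset now 25 = byte 3 bit 1; 15 bits remain
Read 5: bits[25:34] width=9 -> value=349 (bin 101011101); offset now 34 = byte 4 bit 2; 6 bits remain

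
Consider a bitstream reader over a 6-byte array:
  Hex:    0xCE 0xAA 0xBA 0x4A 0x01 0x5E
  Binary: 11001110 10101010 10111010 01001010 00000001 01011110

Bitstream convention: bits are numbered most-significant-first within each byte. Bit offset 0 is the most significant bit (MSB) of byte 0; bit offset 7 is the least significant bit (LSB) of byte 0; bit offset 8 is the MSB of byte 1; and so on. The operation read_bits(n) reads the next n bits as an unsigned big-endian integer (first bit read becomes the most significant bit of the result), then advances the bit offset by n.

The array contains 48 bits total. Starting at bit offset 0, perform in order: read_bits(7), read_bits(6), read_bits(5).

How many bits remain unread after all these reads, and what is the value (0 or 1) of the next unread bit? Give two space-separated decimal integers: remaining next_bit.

Read 1: bits[0:7] width=7 -> value=103 (bin 1100111); offset now 7 = byte 0 bit 7; 41 bits remain
Read 2: bits[7:13] width=6 -> value=21 (bin 010101); offset now 13 = byte 1 bit 5; 35 bits remain
Read 3: bits[13:18] width=5 -> value=10 (bin 01010); offset now 18 = byte 2 bit 2; 30 bits remain

Answer: 30 1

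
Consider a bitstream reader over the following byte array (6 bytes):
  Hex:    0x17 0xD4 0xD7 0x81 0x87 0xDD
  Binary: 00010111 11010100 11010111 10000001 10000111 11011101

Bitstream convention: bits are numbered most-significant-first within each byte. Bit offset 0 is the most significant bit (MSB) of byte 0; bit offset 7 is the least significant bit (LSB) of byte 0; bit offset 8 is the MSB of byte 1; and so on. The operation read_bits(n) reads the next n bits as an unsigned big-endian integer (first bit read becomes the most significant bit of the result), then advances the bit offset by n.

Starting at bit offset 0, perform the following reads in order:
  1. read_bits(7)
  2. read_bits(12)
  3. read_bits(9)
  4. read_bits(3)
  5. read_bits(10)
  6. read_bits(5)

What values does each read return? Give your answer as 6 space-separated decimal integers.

Read 1: bits[0:7] width=7 -> value=11 (bin 0001011); offset now 7 = byte 0 bit 7; 41 bits remain
Read 2: bits[7:19] width=12 -> value=3750 (bin 111010100110); offset now 19 = byte 2 bit 3; 29 bits remain
Read 3: bits[19:28] width=9 -> value=376 (bin 101111000); offset now 28 = byte 3 bit 4; 20 bits remain
Read 4: bits[28:31] width=3 -> value=0 (bin 000); offset now 31 = byte 3 bit 7; 17 bits remain
Read 5: bits[31:41] width=10 -> value=783 (bin 1100001111); offset now 41 = byte 5 bit 1; 7 bits remain
Read 6: bits[41:46] width=5 -> value=23 (bin 10111); offset now 46 = byte 5 bit 6; 2 bits remain

Answer: 11 3750 376 0 783 23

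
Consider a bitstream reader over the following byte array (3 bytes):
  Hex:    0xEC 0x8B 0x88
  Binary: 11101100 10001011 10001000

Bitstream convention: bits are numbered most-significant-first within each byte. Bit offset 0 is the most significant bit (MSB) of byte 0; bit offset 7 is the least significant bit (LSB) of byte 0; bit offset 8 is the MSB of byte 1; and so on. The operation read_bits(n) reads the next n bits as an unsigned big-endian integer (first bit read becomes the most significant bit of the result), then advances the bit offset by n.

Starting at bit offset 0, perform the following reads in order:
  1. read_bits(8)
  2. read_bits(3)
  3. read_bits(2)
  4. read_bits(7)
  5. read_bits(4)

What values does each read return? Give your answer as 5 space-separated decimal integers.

Answer: 236 4 1 56 8

Derivation:
Read 1: bits[0:8] width=8 -> value=236 (bin 11101100); offset now 8 = byte 1 bit 0; 16 bits remain
Read 2: bits[8:11] width=3 -> value=4 (bin 100); offset now 11 = byte 1 bit 3; 13 bits remain
Read 3: bits[11:13] width=2 -> value=1 (bin 01); offset now 13 = byte 1 bit 5; 11 bits remain
Read 4: bits[13:20] width=7 -> value=56 (bin 0111000); offset now 20 = byte 2 bit 4; 4 bits remain
Read 5: bits[20:24] width=4 -> value=8 (bin 1000); offset now 24 = byte 3 bit 0; 0 bits remain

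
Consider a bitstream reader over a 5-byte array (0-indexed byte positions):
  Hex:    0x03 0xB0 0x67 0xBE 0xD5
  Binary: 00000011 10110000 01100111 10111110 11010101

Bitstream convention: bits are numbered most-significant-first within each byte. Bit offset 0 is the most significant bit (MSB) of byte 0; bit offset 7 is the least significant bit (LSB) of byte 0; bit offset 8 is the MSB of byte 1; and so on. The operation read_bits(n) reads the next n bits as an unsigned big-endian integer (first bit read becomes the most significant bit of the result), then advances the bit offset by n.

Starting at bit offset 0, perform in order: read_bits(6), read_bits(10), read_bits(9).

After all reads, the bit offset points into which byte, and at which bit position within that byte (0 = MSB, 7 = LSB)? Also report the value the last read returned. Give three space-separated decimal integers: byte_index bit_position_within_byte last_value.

Answer: 3 1 207

Derivation:
Read 1: bits[0:6] width=6 -> value=0 (bin 000000); offset now 6 = byte 0 bit 6; 34 bits remain
Read 2: bits[6:16] width=10 -> value=944 (bin 1110110000); offset now 16 = byte 2 bit 0; 24 bits remain
Read 3: bits[16:25] width=9 -> value=207 (bin 011001111); offset now 25 = byte 3 bit 1; 15 bits remain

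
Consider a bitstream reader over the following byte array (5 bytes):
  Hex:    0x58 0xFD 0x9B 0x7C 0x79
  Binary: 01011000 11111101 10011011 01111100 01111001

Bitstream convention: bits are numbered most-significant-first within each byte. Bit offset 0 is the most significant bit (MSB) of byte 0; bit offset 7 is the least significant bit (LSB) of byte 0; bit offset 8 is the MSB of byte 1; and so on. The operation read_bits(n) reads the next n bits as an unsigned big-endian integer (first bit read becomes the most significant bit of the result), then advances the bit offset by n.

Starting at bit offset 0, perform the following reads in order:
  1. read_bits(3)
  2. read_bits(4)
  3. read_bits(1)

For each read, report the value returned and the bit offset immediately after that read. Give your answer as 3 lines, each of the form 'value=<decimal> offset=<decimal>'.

Read 1: bits[0:3] width=3 -> value=2 (bin 010); offset now 3 = byte 0 bit 3; 37 bits remain
Read 2: bits[3:7] width=4 -> value=12 (bin 1100); offset now 7 = byte 0 bit 7; 33 bits remain
Read 3: bits[7:8] width=1 -> value=0 (bin 0); offset now 8 = byte 1 bit 0; 32 bits remain

Answer: value=2 offset=3
value=12 offset=7
value=0 offset=8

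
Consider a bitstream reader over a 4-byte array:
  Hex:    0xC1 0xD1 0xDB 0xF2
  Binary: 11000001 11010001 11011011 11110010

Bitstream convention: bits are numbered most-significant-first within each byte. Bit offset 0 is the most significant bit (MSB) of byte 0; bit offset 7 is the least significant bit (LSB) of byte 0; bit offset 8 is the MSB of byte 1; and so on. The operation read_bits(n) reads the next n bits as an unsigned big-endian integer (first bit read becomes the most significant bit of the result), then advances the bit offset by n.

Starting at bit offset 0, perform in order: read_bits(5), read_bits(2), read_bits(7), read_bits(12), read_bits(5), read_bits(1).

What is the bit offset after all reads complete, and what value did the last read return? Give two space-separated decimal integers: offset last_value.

Read 1: bits[0:5] width=5 -> value=24 (bin 11000); offset now 5 = byte 0 bit 5; 27 bits remain
Read 2: bits[5:7] width=2 -> value=0 (bin 00); offset now 7 = byte 0 bit 7; 25 bits remain
Read 3: bits[7:14] width=7 -> value=116 (bin 1110100); offset now 14 = byte 1 bit 6; 18 bits remain
Read 4: bits[14:26] width=12 -> value=1903 (bin 011101101111); offset now 26 = byte 3 bit 2; 6 bits remain
Read 5: bits[26:31] width=5 -> value=25 (bin 11001); offset now 31 = byte 3 bit 7; 1 bits remain
Read 6: bits[31:32] width=1 -> value=0 (bin 0); offset now 32 = byte 4 bit 0; 0 bits remain

Answer: 32 0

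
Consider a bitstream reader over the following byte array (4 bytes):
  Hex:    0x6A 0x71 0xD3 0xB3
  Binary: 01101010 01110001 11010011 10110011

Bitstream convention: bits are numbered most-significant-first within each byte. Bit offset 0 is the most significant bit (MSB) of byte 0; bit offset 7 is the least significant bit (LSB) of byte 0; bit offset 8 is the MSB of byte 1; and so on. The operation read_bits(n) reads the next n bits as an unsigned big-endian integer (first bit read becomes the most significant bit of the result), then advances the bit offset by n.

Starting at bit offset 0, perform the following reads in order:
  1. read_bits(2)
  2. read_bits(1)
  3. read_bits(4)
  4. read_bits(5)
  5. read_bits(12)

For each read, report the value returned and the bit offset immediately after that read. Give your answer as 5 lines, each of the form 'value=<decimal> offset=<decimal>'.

Read 1: bits[0:2] width=2 -> value=1 (bin 01); offset now 2 = byte 0 bit 2; 30 bits remain
Read 2: bits[2:3] width=1 -> value=1 (bin 1); offset now 3 = byte 0 bit 3; 29 bits remain
Read 3: bits[3:7] width=4 -> value=5 (bin 0101); offset now 7 = byte 0 bit 7; 25 bits remain
Read 4: bits[7:12] width=5 -> value=7 (bin 00111); offset now 12 = byte 1 bit 4; 20 bits remain
Read 5: bits[12:24] width=12 -> value=467 (bin 000111010011); offset now 24 = byte 3 bit 0; 8 bits remain

Answer: value=1 offset=2
value=1 offset=3
value=5 offset=7
value=7 offset=12
value=467 offset=24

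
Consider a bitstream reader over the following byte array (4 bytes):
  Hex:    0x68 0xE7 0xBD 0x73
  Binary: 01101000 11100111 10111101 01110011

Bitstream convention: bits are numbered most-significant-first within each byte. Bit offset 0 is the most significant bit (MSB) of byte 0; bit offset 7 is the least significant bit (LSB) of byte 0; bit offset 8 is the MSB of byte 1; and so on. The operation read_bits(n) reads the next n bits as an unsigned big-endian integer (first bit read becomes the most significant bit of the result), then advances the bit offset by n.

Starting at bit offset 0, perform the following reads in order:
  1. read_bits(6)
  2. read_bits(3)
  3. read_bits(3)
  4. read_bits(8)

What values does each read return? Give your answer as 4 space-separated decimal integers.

Read 1: bits[0:6] width=6 -> value=26 (bin 011010); offset now 6 = byte 0 bit 6; 26 bits remain
Read 2: bits[6:9] width=3 -> value=1 (bin 001); offset now 9 = byte 1 bit 1; 23 bits remain
Read 3: bits[9:12] width=3 -> value=6 (bin 110); offset now 12 = byte 1 bit 4; 20 bits remain
Read 4: bits[12:20] width=8 -> value=123 (bin 01111011); offset now 20 = byte 2 bit 4; 12 bits remain

Answer: 26 1 6 123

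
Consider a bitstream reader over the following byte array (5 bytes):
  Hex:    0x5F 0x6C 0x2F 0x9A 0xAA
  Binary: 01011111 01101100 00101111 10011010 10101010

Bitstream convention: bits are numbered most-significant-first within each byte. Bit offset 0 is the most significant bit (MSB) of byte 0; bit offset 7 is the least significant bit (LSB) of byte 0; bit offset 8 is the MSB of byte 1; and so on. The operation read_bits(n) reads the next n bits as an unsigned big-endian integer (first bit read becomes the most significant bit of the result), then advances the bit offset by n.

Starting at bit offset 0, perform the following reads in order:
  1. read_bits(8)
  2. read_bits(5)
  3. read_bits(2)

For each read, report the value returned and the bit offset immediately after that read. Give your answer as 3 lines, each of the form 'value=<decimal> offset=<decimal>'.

Answer: value=95 offset=8
value=13 offset=13
value=2 offset=15

Derivation:
Read 1: bits[0:8] width=8 -> value=95 (bin 01011111); offset now 8 = byte 1 bit 0; 32 bits remain
Read 2: bits[8:13] width=5 -> value=13 (bin 01101); offset now 13 = byte 1 bit 5; 27 bits remain
Read 3: bits[13:15] width=2 -> value=2 (bin 10); offset now 15 = byte 1 bit 7; 25 bits remain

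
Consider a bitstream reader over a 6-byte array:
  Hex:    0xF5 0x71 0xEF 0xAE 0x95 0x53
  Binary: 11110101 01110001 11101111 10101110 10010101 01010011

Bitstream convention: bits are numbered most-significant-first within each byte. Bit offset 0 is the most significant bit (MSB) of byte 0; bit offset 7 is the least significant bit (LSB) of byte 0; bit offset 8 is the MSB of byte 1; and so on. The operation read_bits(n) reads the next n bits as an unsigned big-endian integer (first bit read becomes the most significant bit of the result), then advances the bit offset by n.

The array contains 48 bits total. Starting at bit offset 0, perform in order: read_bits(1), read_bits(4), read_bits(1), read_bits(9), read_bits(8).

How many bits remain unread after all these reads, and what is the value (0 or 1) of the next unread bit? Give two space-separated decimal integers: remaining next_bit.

Answer: 25 1

Derivation:
Read 1: bits[0:1] width=1 -> value=1 (bin 1); offset now 1 = byte 0 bit 1; 47 bits remain
Read 2: bits[1:5] width=4 -> value=14 (bin 1110); offset now 5 = byte 0 bit 5; 43 bits remain
Read 3: bits[5:6] width=1 -> value=1 (bin 1); offset now 6 = byte 0 bit 6; 42 bits remain
Read 4: bits[6:15] width=9 -> value=184 (bin 010111000); offset now 15 = byte 1 bit 7; 33 bits remain
Read 5: bits[15:23] width=8 -> value=247 (bin 11110111); offset now 23 = byte 2 bit 7; 25 bits remain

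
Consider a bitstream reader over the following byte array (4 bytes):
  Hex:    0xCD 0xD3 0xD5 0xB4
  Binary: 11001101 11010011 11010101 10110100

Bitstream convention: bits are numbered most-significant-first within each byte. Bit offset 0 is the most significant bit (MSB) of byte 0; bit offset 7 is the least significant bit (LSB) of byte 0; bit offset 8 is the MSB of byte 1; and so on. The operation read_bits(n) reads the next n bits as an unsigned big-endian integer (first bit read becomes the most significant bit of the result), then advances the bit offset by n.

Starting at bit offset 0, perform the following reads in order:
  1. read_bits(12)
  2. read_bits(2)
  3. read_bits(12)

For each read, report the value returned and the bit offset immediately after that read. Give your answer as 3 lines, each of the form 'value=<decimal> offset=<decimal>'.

Read 1: bits[0:12] width=12 -> value=3293 (bin 110011011101); offset now 12 = byte 1 bit 4; 20 bits remain
Read 2: bits[12:14] width=2 -> value=0 (bin 00); offset now 14 = byte 1 bit 6; 18 bits remain
Read 3: bits[14:26] width=12 -> value=3926 (bin 111101010110); offset now 26 = byte 3 bit 2; 6 bits remain

Answer: value=3293 offset=12
value=0 offset=14
value=3926 offset=26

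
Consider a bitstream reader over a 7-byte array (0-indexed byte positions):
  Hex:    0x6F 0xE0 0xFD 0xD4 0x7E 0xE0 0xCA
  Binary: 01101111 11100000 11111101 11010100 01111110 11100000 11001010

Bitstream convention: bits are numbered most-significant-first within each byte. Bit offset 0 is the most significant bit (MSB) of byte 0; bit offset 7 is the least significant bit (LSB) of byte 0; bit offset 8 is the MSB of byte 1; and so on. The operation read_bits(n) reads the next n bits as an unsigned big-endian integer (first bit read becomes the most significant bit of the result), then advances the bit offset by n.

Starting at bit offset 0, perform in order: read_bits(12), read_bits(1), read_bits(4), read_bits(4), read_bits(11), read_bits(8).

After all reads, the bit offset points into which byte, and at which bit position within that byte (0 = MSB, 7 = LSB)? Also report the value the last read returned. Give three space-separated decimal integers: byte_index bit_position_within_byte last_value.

Read 1: bits[0:12] width=12 -> value=1790 (bin 011011111110); offset now 12 = byte 1 bit 4; 44 bits remain
Read 2: bits[12:13] width=1 -> value=0 (bin 0); offset now 13 = byte 1 bit 5; 43 bits remain
Read 3: bits[13:17] width=4 -> value=1 (bin 0001); offset now 17 = byte 2 bit 1; 39 bits remain
Read 4: bits[17:21] width=4 -> value=15 (bin 1111); offset now 21 = byte 2 bit 5; 35 bits remain
Read 5: bits[21:32] width=11 -> value=1492 (bin 10111010100); offset now 32 = byte 4 bit 0; 24 bits remain
Read 6: bits[32:40] width=8 -> value=126 (bin 01111110); offset now 40 = byte 5 bit 0; 16 bits remain

Answer: 5 0 126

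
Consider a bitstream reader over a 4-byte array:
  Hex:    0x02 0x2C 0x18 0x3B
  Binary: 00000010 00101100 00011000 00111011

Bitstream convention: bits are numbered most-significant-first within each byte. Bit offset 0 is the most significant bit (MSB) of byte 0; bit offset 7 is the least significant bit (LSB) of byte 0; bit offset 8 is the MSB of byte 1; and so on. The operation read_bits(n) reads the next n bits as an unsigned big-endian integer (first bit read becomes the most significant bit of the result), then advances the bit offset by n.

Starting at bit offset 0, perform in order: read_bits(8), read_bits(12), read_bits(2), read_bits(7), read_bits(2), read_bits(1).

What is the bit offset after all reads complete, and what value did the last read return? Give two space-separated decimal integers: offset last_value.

Answer: 32 1

Derivation:
Read 1: bits[0:8] width=8 -> value=2 (bin 00000010); offset now 8 = byte 1 bit 0; 24 bits remain
Read 2: bits[8:20] width=12 -> value=705 (bin 001011000001); offset now 20 = byte 2 bit 4; 12 bits remain
Read 3: bits[20:22] width=2 -> value=2 (bin 10); offset now 22 = byte 2 bit 6; 10 bits remain
Read 4: bits[22:29] width=7 -> value=7 (bin 0000111); offset now 29 = byte 3 bit 5; 3 bits remain
Read 5: bits[29:31] width=2 -> value=1 (bin 01); offset now 31 = byte 3 bit 7; 1 bits remain
Read 6: bits[31:32] width=1 -> value=1 (bin 1); offset now 32 = byte 4 bit 0; 0 bits remain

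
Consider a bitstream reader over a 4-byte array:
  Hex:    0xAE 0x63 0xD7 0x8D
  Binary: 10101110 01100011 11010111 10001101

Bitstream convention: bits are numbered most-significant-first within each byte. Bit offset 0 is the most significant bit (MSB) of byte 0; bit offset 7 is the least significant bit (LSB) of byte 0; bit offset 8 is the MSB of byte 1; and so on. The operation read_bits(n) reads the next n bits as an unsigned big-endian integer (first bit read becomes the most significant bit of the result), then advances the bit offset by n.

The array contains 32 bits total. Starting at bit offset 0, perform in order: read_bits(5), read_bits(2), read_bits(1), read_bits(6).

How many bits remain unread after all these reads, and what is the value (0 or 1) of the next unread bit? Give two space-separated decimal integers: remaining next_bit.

Read 1: bits[0:5] width=5 -> value=21 (bin 10101); offset now 5 = byte 0 bit 5; 27 bits remain
Read 2: bits[5:7] width=2 -> value=3 (bin 11); offset now 7 = byte 0 bit 7; 25 bits remain
Read 3: bits[7:8] width=1 -> value=0 (bin 0); offset now 8 = byte 1 bit 0; 24 bits remain
Read 4: bits[8:14] width=6 -> value=24 (bin 011000); offset now 14 = byte 1 bit 6; 18 bits remain

Answer: 18 1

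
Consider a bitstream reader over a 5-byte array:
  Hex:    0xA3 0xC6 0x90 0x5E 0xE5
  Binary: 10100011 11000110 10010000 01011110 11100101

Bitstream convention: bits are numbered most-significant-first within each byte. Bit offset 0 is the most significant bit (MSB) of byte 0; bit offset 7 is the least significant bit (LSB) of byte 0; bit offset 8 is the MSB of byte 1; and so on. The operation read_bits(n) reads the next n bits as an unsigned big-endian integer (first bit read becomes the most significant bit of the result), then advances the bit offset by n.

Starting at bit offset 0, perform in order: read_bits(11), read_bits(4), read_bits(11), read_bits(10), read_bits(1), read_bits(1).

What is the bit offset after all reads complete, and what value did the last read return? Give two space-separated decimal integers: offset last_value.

Answer: 38 1

Derivation:
Read 1: bits[0:11] width=11 -> value=1310 (bin 10100011110); offset now 11 = byte 1 bit 3; 29 bits remain
Read 2: bits[11:15] width=4 -> value=3 (bin 0011); offset now 15 = byte 1 bit 7; 25 bits remain
Read 3: bits[15:26] width=11 -> value=577 (bin 01001000001); offset now 26 = byte 3 bit 2; 14 bits remain
Read 4: bits[26:36] width=10 -> value=494 (bin 0111101110); offset now 36 = byte 4 bit 4; 4 bits remain
Read 5: bits[36:37] width=1 -> value=0 (bin 0); offset now 37 = byte 4 bit 5; 3 bits remain
Read 6: bits[37:38] width=1 -> value=1 (bin 1); offset now 38 = byte 4 bit 6; 2 bits remain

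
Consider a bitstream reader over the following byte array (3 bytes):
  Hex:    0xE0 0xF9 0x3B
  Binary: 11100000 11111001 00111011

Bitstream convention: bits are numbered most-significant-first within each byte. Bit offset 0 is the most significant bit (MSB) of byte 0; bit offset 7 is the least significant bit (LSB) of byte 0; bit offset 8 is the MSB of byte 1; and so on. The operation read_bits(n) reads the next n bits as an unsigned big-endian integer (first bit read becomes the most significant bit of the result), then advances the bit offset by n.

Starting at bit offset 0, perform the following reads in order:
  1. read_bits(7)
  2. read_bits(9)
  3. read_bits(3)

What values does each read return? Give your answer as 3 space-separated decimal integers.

Answer: 112 249 1

Derivation:
Read 1: bits[0:7] width=7 -> value=112 (bin 1110000); offset now 7 = byte 0 bit 7; 17 bits remain
Read 2: bits[7:16] width=9 -> value=249 (bin 011111001); offset now 16 = byte 2 bit 0; 8 bits remain
Read 3: bits[16:19] width=3 -> value=1 (bin 001); offset now 19 = byte 2 bit 3; 5 bits remain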